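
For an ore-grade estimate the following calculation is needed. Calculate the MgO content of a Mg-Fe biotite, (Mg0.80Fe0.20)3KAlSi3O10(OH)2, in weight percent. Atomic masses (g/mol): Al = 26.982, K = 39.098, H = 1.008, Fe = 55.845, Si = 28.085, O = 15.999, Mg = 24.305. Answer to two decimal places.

22.18 wt%

Formula mass = 436.178 g/mol.
2.40 Mg → 2.4000 mol MgO per formula unit; M(MgO) = 40.304, so MgO mass = 96.730 g.
96.730/436.178 × 100 = 22.18 wt%.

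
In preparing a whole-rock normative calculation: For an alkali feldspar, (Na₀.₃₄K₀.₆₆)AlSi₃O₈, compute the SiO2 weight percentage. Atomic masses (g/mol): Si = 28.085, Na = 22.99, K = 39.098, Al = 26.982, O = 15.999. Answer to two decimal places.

Formula mass = 272.850 g/mol.
3 Si → 3.0000 mol SiO2 per formula unit; M(SiO2) = 60.083, so SiO2 mass = 180.249 g.
180.249/272.850 × 100 = 66.06 wt%.

66.06 wt%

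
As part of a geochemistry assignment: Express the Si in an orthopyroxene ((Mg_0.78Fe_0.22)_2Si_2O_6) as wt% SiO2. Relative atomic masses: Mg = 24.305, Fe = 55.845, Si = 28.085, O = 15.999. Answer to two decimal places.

Molar mass of (Mg_0.78Fe_0.22)_2Si_2O_6 = 1.56*24.305 + 0.44*55.845 + 2*28.085 + 6*15.999 = 214.652 g/mol.
Each formula unit contains 2 Si, equivalent to 2/1 = 2.0000 mol SiO2.
M(SiO2) = 1×28.085 + 2×15.999 = 60.083 g/mol.
Mass of SiO2 per formula unit = 2.0000 × 60.083 = 120.166 g.
SiO2 wt% = 120.166 / 214.652 × 100 = 55.98%.

55.98 wt%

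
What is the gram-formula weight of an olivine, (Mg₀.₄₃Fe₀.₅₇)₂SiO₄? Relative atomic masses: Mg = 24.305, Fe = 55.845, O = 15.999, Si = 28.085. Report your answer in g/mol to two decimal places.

Mg: 0.86 × 24.305 = 20.9023
Fe: 1.14 × 55.845 = 63.6633
Si: 1 × 28.085 = 28.0850
O: 4 × 15.999 = 63.9960
Summing the contributions gives the formula mass.

176.65 g/mol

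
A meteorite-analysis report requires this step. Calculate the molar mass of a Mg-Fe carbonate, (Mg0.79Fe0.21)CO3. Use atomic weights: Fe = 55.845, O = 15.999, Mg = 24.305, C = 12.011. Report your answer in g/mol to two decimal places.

90.94 g/mol

M = 0.79*24.305 + 0.21*55.845 + 1*12.011 + 3*15.999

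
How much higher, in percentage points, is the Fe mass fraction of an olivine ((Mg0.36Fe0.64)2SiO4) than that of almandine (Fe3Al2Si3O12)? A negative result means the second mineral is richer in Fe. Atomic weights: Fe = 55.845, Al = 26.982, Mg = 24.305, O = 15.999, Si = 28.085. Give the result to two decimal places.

Fe in (Mg0.36Fe0.64)2SiO4: molar mass 181.062 g/mol; 1.28×55.845 = 71.482 g → 39.48 wt%.
Fe in Fe3Al2Si3O12: molar mass 497.742 g/mol; 3×55.845 = 167.535 g → 33.66 wt%.
Difference = 39.48 − 33.66 = 5.82 percentage points.

5.82 percentage points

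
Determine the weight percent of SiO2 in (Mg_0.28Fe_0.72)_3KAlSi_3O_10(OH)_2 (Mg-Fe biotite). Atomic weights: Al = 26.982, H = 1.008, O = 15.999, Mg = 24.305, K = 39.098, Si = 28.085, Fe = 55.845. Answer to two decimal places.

Formula mass = 485.380 g/mol.
3 Si → 3.0000 mol SiO2 per formula unit; M(SiO2) = 60.083, so SiO2 mass = 180.249 g.
180.249/485.380 × 100 = 37.14 wt%.

37.14 wt%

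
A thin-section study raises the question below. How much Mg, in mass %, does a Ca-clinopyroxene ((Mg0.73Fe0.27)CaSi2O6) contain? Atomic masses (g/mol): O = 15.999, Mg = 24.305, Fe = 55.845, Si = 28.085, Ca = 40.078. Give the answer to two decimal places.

M((Mg0.73Fe0.27)CaSi2O6) = 225.063 g/mol.
Mg contributes 0.73 × 24.305 = 17.743 g per mole.
17.743/225.063 = 0.0788 → 7.88%.

7.88 mass %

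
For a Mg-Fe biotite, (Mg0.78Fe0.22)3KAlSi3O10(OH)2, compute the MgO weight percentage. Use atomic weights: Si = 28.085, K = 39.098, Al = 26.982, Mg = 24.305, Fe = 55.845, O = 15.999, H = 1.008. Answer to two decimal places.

M((Mg0.78Fe0.22)3KAlSi3O10(OH)2) = 438.070 g/mol; M(MgO) = 40.304 g/mol.
Moles MgO per formula unit = 2.34 Mg ÷ 1 = 2.3400.
MgO fraction = (2.3400 × 40.304) / 438.070 = 94.311/438.070 = 0.2153.

21.53 wt%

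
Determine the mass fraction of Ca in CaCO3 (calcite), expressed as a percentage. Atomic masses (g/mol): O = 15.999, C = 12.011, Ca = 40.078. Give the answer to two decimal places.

Formula mass = 1*40.078 + 1*12.011 + 3*15.999 = 100.086 g/mol, of which 40.078 g is Ca.
So Ca makes up 40.078/100.086 = 0.4004 of the mass, i.e. 40.04%.

40.04 mass %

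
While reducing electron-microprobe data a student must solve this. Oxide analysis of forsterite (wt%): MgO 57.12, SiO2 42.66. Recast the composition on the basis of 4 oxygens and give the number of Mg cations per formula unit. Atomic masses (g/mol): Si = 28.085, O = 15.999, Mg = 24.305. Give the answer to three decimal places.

57.12 wt% MgO ÷ 40.304 g/mol = 1.41723 mol, giving 1.41723 Mg and 1.41723 O.
42.66 wt% SiO2 ÷ 60.083 g/mol = 0.71002 mol, giving 0.71002 Si and 1.42004 O.
Oxygen sums to 2.83727; scaling by 4/2.83727 = 1.40981 puts the formula on 4 O.
Mg: 1.41723 × 1.40981 = 1.998 atoms per formula unit.

1.998 Mg apfu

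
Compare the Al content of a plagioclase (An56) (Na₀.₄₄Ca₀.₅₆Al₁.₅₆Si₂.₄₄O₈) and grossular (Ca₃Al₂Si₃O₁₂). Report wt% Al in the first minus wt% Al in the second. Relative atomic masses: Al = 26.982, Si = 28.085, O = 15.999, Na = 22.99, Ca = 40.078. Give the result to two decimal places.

3.54 percentage points

First mineral: 42.092 g Al in 271.171 g formula = 15.52 wt% Al.
Second mineral: 53.964 g Al in 450.441 g formula = 11.98 wt% Al.
15.52% − 11.98% gives a difference of 3.54 percentage points.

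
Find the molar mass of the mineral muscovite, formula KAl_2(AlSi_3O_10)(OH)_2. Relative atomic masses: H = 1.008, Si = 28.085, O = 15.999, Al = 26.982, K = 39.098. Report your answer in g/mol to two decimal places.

398.30 g/mol

M = 1×39.098 + 3×26.982 + 3×28.085 + 12×15.999 + 2×1.008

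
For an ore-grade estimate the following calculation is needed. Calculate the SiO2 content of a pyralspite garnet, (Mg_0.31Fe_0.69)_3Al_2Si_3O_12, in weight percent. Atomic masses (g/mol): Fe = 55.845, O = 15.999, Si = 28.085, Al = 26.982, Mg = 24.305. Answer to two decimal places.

Formula mass = 468.410 g/mol.
3 Si → 3.0000 mol SiO2 per formula unit; M(SiO2) = 60.083, so SiO2 mass = 180.249 g.
180.249/468.410 × 100 = 38.48 wt%.

38.48 wt%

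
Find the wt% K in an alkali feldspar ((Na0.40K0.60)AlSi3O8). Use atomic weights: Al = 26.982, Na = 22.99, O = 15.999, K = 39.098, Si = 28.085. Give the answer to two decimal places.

M((Na0.40K0.60)AlSi3O8) = 271.884 g/mol.
K contributes 0.60 × 39.098 = 23.459 g per mole.
23.459/271.884 = 0.0863 → 8.63%.

8.63 weight percent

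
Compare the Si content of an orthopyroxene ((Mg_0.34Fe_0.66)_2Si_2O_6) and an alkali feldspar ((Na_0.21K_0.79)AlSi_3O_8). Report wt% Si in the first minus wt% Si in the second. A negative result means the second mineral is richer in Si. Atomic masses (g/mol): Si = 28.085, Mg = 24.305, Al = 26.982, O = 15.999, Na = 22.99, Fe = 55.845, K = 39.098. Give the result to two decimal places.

Si in (Mg_0.34Fe_0.66)_2Si_2O_6: molar mass 242.407 g/mol; 2×28.085 = 56.170 g → 23.17 wt%.
Si in (Na_0.21K_0.79)AlSi_3O_8: molar mass 274.944 g/mol; 3×28.085 = 84.255 g → 30.64 wt%.
Difference = 23.17 − 30.64 = -7.47 percentage points.

-7.47 percentage points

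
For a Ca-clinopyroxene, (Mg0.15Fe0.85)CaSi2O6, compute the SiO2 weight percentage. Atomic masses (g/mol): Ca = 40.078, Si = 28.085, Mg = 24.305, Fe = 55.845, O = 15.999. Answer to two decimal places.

Molar mass of (Mg0.15Fe0.85)CaSi2O6 = 0.15×24.305 + 0.85×55.845 + 1×40.078 + 2×28.085 + 6×15.999 = 243.356 g/mol.
Each formula unit contains 2 Si, equivalent to 2/1 = 2.0000 mol SiO2.
M(SiO2) = 1×28.085 + 2×15.999 = 60.083 g/mol.
Mass of SiO2 per formula unit = 2.0000 × 60.083 = 120.166 g.
SiO2 wt% = 120.166 / 243.356 × 100 = 49.38%.

49.38 wt%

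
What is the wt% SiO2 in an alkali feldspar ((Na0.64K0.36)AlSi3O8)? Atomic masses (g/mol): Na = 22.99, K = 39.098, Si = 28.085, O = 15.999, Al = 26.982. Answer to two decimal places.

67.25 wt%

M((Na0.64K0.36)AlSi3O8) = 268.018 g/mol; M(SiO2) = 60.083 g/mol.
Moles SiO2 per formula unit = 3 Si ÷ 1 = 3.0000.
SiO2 fraction = (3.0000 × 60.083) / 268.018 = 180.249/268.018 = 0.6725.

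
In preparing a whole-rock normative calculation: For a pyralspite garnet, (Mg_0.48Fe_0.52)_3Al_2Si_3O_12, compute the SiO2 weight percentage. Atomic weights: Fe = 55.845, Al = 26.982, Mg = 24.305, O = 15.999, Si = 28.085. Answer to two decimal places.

39.85 wt%

M((Mg_0.48Fe_0.52)_3Al_2Si_3O_12) = 452.324 g/mol; M(SiO2) = 60.083 g/mol.
Moles SiO2 per formula unit = 3 Si ÷ 1 = 3.0000.
SiO2 fraction = (3.0000 × 60.083) / 452.324 = 180.249/452.324 = 0.3985.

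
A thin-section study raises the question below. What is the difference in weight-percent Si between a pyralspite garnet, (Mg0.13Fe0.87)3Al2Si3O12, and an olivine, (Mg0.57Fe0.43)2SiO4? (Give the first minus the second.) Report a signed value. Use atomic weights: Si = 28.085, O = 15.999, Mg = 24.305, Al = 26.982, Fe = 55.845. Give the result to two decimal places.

First mineral: 84.255 g Si in 485.441 g formula = 17.36 wt% Si.
Second mineral: 28.085 g Si in 167.815 g formula = 16.74 wt% Si.
17.36% − 16.74% gives a difference of 0.62 percentage points.

0.62 percentage points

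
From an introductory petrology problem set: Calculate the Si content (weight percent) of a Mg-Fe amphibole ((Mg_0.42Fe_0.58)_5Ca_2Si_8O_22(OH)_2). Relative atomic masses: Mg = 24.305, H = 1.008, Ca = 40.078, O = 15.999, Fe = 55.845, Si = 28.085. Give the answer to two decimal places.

24.86 weight percent

Molar mass of (Mg_0.42Fe_0.58)_5Ca_2Si_8O_22(OH)_2: 2.10·24.305 + 2.90·55.845 + 2·40.078 + 8·28.085 + 24·15.999 + 2·1.008 = 903.819 g/mol.
Mass of Si per formula unit: 8 × 28.085 = 224.680 g.
Weight fraction Si = 224.680 / 903.819 = 0.2486.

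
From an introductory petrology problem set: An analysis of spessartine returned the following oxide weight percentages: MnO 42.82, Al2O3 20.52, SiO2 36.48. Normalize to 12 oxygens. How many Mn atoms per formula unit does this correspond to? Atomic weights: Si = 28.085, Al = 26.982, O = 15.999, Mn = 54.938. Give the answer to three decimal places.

MnO: 42.82/70.937 = 0.60363 mol → 0.60363 mol Mn, 0.60363 mol O.
Al2O3: 20.52/101.961 = 0.20125 mol → 0.40250 mol Al, 0.60375 mol O.
SiO2: 36.48/60.083 = 0.60716 mol → 0.60716 mol Si, 1.21432 mol O.
Total oxygen = 2.42170 mol. Normalization factor = 12/2.42170 = 4.95520.
Mn per 12 O = 0.60363 × 4.95520 = 2.991.

2.991 Mn apfu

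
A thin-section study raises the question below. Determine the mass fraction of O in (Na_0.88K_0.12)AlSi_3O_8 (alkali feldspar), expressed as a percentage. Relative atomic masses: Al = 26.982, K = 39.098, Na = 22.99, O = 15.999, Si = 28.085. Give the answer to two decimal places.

Molar mass of (Na_0.88K_0.12)AlSi_3O_8: 0.88×22.99 + 0.12×39.098 + 1×26.982 + 3×28.085 + 8×15.999 = 264.152 g/mol.
Mass of O per formula unit: 8 × 15.999 = 127.992 g.
Weight fraction O = 127.992 / 264.152 = 0.4845.

48.45 wt%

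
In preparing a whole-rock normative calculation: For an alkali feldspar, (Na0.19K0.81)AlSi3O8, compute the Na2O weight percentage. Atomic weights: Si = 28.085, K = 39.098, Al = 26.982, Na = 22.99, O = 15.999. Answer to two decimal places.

2.14 wt%

Molar mass of (Na0.19K0.81)AlSi3O8 = 0.19×22.99 + 0.81×39.098 + 1×26.982 + 3×28.085 + 8×15.999 = 275.266 g/mol.
Each formula unit contains 0.19 Na, equivalent to 0.19/2 = 0.0950 mol Na2O.
M(Na2O) = 2×22.99 + 1×15.999 = 61.979 g/mol.
Mass of Na2O per formula unit = 0.0950 × 61.979 = 5.888 g.
Na2O wt% = 5.888 / 275.266 × 100 = 2.14%.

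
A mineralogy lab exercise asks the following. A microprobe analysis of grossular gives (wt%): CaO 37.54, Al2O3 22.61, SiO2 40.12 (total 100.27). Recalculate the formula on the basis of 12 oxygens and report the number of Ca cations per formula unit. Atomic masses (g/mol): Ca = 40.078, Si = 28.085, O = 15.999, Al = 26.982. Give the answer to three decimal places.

CaO (M=56.077): mol = 0.66944; Ca = 0.66944, O = 0.66944.
Al2O3 (M=101.961): mol = 0.22175; Al = 0.44350, O = 0.66525.
SiO2 (M=60.083): mol = 0.66774; Si = 0.66774, O = 1.33548.
ΣO = 2.67017; factor = 12/ΣO = 4.49410.
Ca apfu = 0.66944 × 4.49410 = 3.009.

3.009 Ca apfu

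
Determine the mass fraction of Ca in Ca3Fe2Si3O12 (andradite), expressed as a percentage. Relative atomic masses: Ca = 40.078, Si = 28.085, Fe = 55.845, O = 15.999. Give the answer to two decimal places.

23.66 mass %

Molar mass of Ca3Fe2Si3O12: 3×40.078 + 2×55.845 + 3×28.085 + 12×15.999 = 508.167 g/mol.
Mass of Ca per formula unit: 3 × 40.078 = 120.234 g.
Weight fraction Ca = 120.234 / 508.167 = 0.2366.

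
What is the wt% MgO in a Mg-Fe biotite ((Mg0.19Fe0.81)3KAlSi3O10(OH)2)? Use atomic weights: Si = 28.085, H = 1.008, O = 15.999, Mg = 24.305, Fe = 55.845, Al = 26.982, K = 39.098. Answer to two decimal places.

4.65 wt%

Molar mass of (Mg0.19Fe0.81)3KAlSi3O10(OH)2 = 0.57·24.305 + 2.43·55.845 + 1·39.098 + 1·26.982 + 3·28.085 + 12·15.999 + 2·1.008 = 493.896 g/mol.
Each formula unit contains 0.57 Mg, equivalent to 0.57/1 = 0.5700 mol MgO.
M(MgO) = 1×24.305 + 1×15.999 = 40.304 g/mol.
Mass of MgO per formula unit = 0.5700 × 40.304 = 22.973 g.
MgO wt% = 22.973 / 493.896 × 100 = 4.65%.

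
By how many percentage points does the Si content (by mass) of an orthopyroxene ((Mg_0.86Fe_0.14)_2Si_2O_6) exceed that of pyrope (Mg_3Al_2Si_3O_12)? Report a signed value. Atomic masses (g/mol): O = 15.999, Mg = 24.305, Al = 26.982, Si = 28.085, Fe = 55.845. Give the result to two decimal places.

M((Mg_0.86Fe_0.14)_2Si_2O_6) = 209.605 g/mol, so wt% Si = 56.170/209.605 × 100 = 26.80%.
M(Mg_3Al_2Si_3O_12) = 403.122 g/mol, so wt% Si = 84.255/403.122 × 100 = 20.90%.
26.80 − 20.90 = 5.90 pp.

5.90 percentage points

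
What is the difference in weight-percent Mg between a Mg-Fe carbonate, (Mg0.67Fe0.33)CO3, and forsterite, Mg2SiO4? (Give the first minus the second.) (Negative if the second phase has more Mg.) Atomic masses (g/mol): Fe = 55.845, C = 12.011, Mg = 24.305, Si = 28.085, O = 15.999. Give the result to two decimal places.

Mg in (Mg0.67Fe0.33)CO3: molar mass 94.721 g/mol; 0.67×24.305 = 16.284 g → 17.19 wt%.
Mg in Mg2SiO4: molar mass 140.691 g/mol; 2×24.305 = 48.610 g → 34.55 wt%.
Difference = 17.19 − 34.55 = -17.36 percentage points.

-17.36 percentage points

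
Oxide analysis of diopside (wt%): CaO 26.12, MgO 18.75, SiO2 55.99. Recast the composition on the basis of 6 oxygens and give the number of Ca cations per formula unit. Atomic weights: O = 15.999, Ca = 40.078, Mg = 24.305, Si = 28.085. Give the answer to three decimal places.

26.12 wt% CaO ÷ 56.077 g/mol = 0.46579 mol, giving 0.46579 Ca and 0.46579 O.
18.75 wt% MgO ÷ 40.304 g/mol = 0.46521 mol, giving 0.46521 Mg and 0.46521 O.
55.99 wt% SiO2 ÷ 60.083 g/mol = 0.93188 mol, giving 0.93188 Si and 1.86376 O.
Oxygen sums to 2.79476; scaling by 6/2.79476 = 2.14687 puts the formula on 6 O.
Ca: 0.46579 × 2.14687 = 1.000 atoms per formula unit.

1.000 Ca apfu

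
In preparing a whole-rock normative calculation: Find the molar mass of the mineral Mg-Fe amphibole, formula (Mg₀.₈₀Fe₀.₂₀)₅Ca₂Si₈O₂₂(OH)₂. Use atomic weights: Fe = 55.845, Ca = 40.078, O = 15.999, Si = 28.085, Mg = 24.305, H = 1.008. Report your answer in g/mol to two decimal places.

The formula mass is the sum 4(24.305) + 1(55.845) + 2(40.078) + 8(28.085) + 24(15.999) + 2(1.008).

843.89 g/mol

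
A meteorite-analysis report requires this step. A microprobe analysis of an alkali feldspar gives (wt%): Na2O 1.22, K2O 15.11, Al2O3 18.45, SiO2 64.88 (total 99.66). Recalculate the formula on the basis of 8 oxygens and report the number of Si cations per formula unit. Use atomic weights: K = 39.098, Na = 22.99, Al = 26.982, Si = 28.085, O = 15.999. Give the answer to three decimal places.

Na2O (M=61.979): mol = 0.01968; Na = 0.03936, O = 0.01968.
K2O (M=94.195): mol = 0.16041; K = 0.32082, O = 0.16041.
Al2O3 (M=101.961): mol = 0.18095; Al = 0.36190, O = 0.54285.
SiO2 (M=60.083): mol = 1.07984; Si = 1.07984, O = 2.15968.
ΣO = 2.88262; factor = 8/ΣO = 2.77525.
Si apfu = 1.07984 × 2.77525 = 2.997.

2.997 Si apfu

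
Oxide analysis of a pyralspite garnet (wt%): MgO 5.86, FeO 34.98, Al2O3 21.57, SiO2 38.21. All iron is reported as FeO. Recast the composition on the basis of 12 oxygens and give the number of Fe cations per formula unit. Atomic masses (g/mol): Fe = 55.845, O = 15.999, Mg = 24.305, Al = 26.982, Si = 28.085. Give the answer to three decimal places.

2.301 Fe apfu

MgO (M=40.304): mol = 0.14539; Mg = 0.14539, O = 0.14539.
FeO (M=71.844): mol = 0.48689; Fe = 0.48689, O = 0.48689.
Al2O3 (M=101.961): mol = 0.21155; Al = 0.42310, O = 0.63465.
SiO2 (M=60.083): mol = 0.63595; Si = 0.63595, O = 1.27190.
ΣO = 2.53883; factor = 12/ΣO = 4.72659.
Fe apfu = 0.48689 × 4.72659 = 2.301.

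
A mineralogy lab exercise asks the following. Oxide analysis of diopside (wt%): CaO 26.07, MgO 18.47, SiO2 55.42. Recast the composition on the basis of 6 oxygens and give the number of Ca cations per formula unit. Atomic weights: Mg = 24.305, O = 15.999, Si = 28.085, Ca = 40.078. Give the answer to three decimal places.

1.008 Ca apfu

26.07 wt% CaO ÷ 56.077 g/mol = 0.46490 mol, giving 0.46490 Ca and 0.46490 O.
18.47 wt% MgO ÷ 40.304 g/mol = 0.45827 mol, giving 0.45827 Mg and 0.45827 O.
55.42 wt% SiO2 ÷ 60.083 g/mol = 0.92239 mol, giving 0.92239 Si and 1.84478 O.
Oxygen sums to 2.76795; scaling by 6/2.76795 = 2.16767 puts the formula on 6 O.
Ca: 0.46490 × 2.16767 = 1.008 atoms per formula unit.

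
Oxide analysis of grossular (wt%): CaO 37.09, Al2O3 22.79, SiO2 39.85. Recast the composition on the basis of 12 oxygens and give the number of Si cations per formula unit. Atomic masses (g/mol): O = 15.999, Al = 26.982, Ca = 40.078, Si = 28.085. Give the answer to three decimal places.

2.994 Si apfu

CaO: 37.09/56.077 = 0.66141 mol → 0.66141 mol Ca, 0.66141 mol O.
Al2O3: 22.79/101.961 = 0.22352 mol → 0.44704 mol Al, 0.67056 mol O.
SiO2: 39.85/60.083 = 0.66325 mol → 0.66325 mol Si, 1.32650 mol O.
Total oxygen = 2.65847 mol. Normalization factor = 12/2.65847 = 4.51387.
Si per 12 O = 0.66325 × 4.51387 = 2.994.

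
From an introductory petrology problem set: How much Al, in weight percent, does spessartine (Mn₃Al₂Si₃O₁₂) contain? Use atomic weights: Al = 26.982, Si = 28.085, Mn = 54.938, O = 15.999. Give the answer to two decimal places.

10.90 weight percent

Formula mass = 3·54.938 + 2·26.982 + 3·28.085 + 12·15.999 = 495.021 g/mol, of which 53.964 g is Al.
So Al makes up 53.964/495.021 = 0.1090 of the mass, i.e. 10.90%.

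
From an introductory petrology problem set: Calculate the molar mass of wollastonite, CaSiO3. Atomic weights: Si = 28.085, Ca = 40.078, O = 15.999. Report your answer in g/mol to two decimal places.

116.16 g/mol

M = 1·40.078 + 1·28.085 + 3·15.999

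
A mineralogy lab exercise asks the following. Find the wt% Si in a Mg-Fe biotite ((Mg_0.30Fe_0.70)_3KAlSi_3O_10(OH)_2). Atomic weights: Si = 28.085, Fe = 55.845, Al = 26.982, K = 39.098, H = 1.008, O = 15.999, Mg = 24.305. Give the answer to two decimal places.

17.43 weight percent

M((Mg_0.30Fe_0.70)_3KAlSi_3O_10(OH)_2) = 483.488 g/mol.
Si contributes 3 × 28.085 = 84.255 g per mole.
84.255/483.488 = 0.1743 → 17.43%.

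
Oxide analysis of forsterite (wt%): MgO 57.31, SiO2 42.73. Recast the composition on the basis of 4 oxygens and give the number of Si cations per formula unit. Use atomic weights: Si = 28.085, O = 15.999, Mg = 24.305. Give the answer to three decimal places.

1.000 Si apfu

MgO (M=40.304): mol = 1.42194; Mg = 1.42194, O = 1.42194.
SiO2 (M=60.083): mol = 0.71118; Si = 0.71118, O = 1.42236.
ΣO = 2.84430; factor = 4/ΣO = 1.40632.
Si apfu = 0.71118 × 1.40632 = 1.000.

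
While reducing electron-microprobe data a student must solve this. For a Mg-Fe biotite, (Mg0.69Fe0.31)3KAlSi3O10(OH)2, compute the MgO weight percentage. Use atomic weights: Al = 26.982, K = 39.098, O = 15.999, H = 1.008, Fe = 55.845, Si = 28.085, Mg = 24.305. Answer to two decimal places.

Formula mass = 446.586 g/mol.
2.07 Mg → 2.0700 mol MgO per formula unit; M(MgO) = 40.304, so MgO mass = 83.429 g.
83.429/446.586 × 100 = 18.68 wt%.

18.68 wt%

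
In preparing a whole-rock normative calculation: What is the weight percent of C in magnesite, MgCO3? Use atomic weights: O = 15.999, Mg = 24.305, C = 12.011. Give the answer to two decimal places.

14.25 mass %

M(MgCO3) = 84.313 g/mol.
C contributes 1 × 12.011 = 12.011 g per mole.
12.011/84.313 = 0.1425 → 14.25%.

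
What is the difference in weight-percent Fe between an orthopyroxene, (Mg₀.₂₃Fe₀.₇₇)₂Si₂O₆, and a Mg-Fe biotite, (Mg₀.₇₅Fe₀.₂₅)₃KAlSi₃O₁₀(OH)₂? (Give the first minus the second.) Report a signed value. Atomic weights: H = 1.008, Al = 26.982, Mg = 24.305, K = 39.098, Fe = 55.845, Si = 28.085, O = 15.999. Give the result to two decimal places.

M((Mg₀.₂₃Fe₀.₇₇)₂Si₂O₆) = 249.346 g/mol, so wt% Fe = 86.001/249.346 × 100 = 34.49%.
M((Mg₀.₇₅Fe₀.₂₅)₃KAlSi₃O₁₀(OH)₂) = 440.909 g/mol, so wt% Fe = 41.884/440.909 × 100 = 9.50%.
34.49 − 9.50 = 24.99 pp.

24.99 percentage points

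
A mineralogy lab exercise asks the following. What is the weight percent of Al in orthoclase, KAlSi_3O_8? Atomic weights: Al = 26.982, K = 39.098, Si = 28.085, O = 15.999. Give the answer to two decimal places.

9.69 wt%

Molar mass of KAlSi_3O_8: 1×39.098 + 1×26.982 + 3×28.085 + 8×15.999 = 278.327 g/mol.
Mass of Al per formula unit: 1 × 26.982 = 26.982 g.
Weight fraction Al = 26.982 / 278.327 = 0.0969.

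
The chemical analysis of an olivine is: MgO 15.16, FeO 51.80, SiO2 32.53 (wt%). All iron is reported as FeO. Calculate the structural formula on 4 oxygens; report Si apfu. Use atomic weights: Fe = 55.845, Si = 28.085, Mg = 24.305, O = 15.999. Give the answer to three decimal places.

MgO (M=40.304): mol = 0.37614; Mg = 0.37614, O = 0.37614.
FeO (M=71.844): mol = 0.72101; Fe = 0.72101, O = 0.72101.
SiO2 (M=60.083): mol = 0.54142; Si = 0.54142, O = 1.08284.
ΣO = 2.17999; factor = 4/ΣO = 1.83487.
Si apfu = 0.54142 × 1.83487 = 0.993.

0.993 Si apfu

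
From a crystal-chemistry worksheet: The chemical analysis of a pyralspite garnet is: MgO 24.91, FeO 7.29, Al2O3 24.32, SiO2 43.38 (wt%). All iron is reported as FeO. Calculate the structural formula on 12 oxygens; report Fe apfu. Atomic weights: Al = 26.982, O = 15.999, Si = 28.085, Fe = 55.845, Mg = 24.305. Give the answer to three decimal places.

0.423 Fe apfu

MgO (M=40.304): mol = 0.61805; Mg = 0.61805, O = 0.61805.
FeO (M=71.844): mol = 0.10147; Fe = 0.10147, O = 0.10147.
Al2O3 (M=101.961): mol = 0.23852; Al = 0.47704, O = 0.71556.
SiO2 (M=60.083): mol = 0.72200; Si = 0.72200, O = 1.44400.
ΣO = 2.87908; factor = 12/ΣO = 4.16800.
Fe apfu = 0.10147 × 4.16800 = 0.423.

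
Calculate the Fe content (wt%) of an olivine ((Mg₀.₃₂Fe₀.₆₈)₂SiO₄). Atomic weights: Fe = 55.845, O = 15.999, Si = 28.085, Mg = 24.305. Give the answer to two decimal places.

41.37 wt%

Molar mass of (Mg₀.₃₂Fe₀.₆₈)₂SiO₄: 0.64·24.305 + 1.36·55.845 + 1·28.085 + 4·15.999 = 183.585 g/mol.
Mass of Fe per formula unit: 1.36 × 55.845 = 75.949 g.
Weight fraction Fe = 75.949 / 183.585 = 0.4137.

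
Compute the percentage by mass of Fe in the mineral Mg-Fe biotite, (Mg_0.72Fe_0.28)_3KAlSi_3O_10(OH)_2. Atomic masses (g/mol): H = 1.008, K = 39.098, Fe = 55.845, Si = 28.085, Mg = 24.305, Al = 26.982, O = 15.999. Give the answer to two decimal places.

10.57 mass %

Molar mass of (Mg_0.72Fe_0.28)_3KAlSi_3O_10(OH)_2: 2.16×24.305 + 0.84×55.845 + 1×39.098 + 1×26.982 + 3×28.085 + 12×15.999 + 2×1.008 = 443.748 g/mol.
Mass of Fe per formula unit: 0.84 × 55.845 = 46.910 g.
Weight fraction Fe = 46.910 / 443.748 = 0.1057.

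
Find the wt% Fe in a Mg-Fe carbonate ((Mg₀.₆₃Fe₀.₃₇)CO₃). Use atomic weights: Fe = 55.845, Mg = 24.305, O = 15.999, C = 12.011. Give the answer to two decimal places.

21.53 mass %

Molar mass of (Mg₀.₆₃Fe₀.₃₇)CO₃: 0.63*24.305 + 0.37*55.845 + 1*12.011 + 3*15.999 = 95.983 g/mol.
Mass of Fe per formula unit: 0.37 × 55.845 = 20.663 g.
Weight fraction Fe = 20.663 / 95.983 = 0.2153.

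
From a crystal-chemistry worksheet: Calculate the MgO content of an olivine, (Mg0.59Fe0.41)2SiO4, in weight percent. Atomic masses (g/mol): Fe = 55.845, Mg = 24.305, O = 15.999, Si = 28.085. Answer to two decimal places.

Molar mass of (Mg0.59Fe0.41)2SiO4 = 1.18*24.305 + 0.82*55.845 + 1*28.085 + 4*15.999 = 166.554 g/mol.
Each formula unit contains 1.18 Mg, equivalent to 1.18/1 = 1.1800 mol MgO.
M(MgO) = 1×24.305 + 1×15.999 = 40.304 g/mol.
Mass of MgO per formula unit = 1.1800 × 40.304 = 47.559 g.
MgO wt% = 47.559 / 166.554 × 100 = 28.55%.

28.55 wt%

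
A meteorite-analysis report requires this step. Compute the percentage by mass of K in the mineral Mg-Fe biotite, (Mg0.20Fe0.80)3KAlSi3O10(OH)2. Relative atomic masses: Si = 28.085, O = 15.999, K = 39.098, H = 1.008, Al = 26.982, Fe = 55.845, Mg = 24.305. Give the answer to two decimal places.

Formula mass = 0.60×24.305 + 2.40×55.845 + 1×39.098 + 1×26.982 + 3×28.085 + 12×15.999 + 2×1.008 = 492.950 g/mol, of which 39.098 g is K.
So K makes up 39.098/492.950 = 0.0793 of the mass, i.e. 7.93%.

7.93 weight percent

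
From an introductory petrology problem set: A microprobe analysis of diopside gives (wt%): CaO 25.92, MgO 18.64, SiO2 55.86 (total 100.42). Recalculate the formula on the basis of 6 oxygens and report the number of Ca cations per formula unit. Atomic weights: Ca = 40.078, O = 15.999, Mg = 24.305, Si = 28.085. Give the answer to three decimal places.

0.996 Ca apfu

CaO (M=56.077): mol = 0.46222; Ca = 0.46222, O = 0.46222.
MgO (M=40.304): mol = 0.46249; Mg = 0.46249, O = 0.46249.
SiO2 (M=60.083): mol = 0.92971; Si = 0.92971, O = 1.85942.
ΣO = 2.78413; factor = 6/ΣO = 2.15507.
Ca apfu = 0.46222 × 2.15507 = 0.996.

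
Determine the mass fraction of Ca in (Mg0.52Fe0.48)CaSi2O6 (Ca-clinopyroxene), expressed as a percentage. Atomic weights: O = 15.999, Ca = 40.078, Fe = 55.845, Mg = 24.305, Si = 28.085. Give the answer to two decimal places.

17.30 weight percent

M((Mg0.52Fe0.48)CaSi2O6) = 231.686 g/mol.
Ca contributes 1 × 40.078 = 40.078 g per mole.
40.078/231.686 = 0.1730 → 17.30%.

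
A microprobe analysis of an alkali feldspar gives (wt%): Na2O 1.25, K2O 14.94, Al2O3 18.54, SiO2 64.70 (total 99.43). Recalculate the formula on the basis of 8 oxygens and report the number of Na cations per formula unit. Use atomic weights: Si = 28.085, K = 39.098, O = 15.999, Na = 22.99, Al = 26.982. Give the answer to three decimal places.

0.112 Na apfu

Na2O (M=61.979): mol = 0.02017; Na = 0.04034, O = 0.02017.
K2O (M=94.195): mol = 0.15861; K = 0.31722, O = 0.15861.
Al2O3 (M=101.961): mol = 0.18183; Al = 0.36366, O = 0.54549.
SiO2 (M=60.083): mol = 1.07684; Si = 1.07684, O = 2.15368.
ΣO = 2.87795; factor = 8/ΣO = 2.77976.
Na apfu = 0.04034 × 2.77976 = 0.112.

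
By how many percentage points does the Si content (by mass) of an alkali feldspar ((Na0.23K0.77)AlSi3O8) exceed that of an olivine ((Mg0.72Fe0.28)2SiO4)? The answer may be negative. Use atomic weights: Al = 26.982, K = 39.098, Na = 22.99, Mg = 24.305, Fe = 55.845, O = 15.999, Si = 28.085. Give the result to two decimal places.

12.94 percentage points

Si in (Na0.23K0.77)AlSi3O8: molar mass 274.622 g/mol; 3×28.085 = 84.255 g → 30.68 wt%.
Si in (Mg0.72Fe0.28)2SiO4: molar mass 158.353 g/mol; 1×28.085 = 28.085 g → 17.74 wt%.
Difference = 30.68 − 17.74 = 12.94 percentage points.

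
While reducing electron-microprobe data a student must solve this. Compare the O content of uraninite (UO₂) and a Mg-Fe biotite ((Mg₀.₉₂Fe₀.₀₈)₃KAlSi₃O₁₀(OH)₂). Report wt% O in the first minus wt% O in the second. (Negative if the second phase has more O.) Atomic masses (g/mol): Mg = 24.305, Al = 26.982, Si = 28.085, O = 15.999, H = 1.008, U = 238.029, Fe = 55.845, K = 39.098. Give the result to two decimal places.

M(UO₂) = 270.027 g/mol, so wt% O = 31.998/270.027 × 100 = 11.85%.
M((Mg₀.₉₂Fe₀.₀₈)₃KAlSi₃O₁₀(OH)₂) = 424.824 g/mol, so wt% O = 191.988/424.824 × 100 = 45.19%.
11.85 − 45.19 = -33.34 pp.

-33.34 percentage points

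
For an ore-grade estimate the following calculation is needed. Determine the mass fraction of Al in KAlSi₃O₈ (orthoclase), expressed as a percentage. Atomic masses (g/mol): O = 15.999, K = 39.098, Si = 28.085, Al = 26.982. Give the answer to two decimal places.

Molar mass of KAlSi₃O₈: 1*39.098 + 1*26.982 + 3*28.085 + 8*15.999 = 278.327 g/mol.
Mass of Al per formula unit: 1 × 26.982 = 26.982 g.
Weight fraction Al = 26.982 / 278.327 = 0.0969.

9.69 weight percent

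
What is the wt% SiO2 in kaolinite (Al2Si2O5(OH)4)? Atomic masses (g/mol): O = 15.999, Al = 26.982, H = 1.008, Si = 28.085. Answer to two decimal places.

46.55 wt%

Molar mass of Al2Si2O5(OH)4 = 2*26.982 + 2*28.085 + 9*15.999 + 4*1.008 = 258.157 g/mol.
Each formula unit contains 2 Si, equivalent to 2/1 = 2.0000 mol SiO2.
M(SiO2) = 1×28.085 + 2×15.999 = 60.083 g/mol.
Mass of SiO2 per formula unit = 2.0000 × 60.083 = 120.166 g.
SiO2 wt% = 120.166 / 258.157 × 100 = 46.55%.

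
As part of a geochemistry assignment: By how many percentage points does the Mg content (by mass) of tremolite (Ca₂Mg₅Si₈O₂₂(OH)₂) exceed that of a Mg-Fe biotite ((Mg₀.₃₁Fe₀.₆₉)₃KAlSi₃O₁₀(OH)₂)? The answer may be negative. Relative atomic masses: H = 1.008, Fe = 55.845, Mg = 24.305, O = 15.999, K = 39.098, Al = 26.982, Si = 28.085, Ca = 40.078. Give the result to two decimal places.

10.28 percentage points

First mineral: 121.525 g Mg in 812.353 g formula = 14.96 wt% Mg.
Second mineral: 22.604 g Mg in 482.542 g formula = 4.68 wt% Mg.
14.96% − 4.68% gives a difference of 10.28 percentage points.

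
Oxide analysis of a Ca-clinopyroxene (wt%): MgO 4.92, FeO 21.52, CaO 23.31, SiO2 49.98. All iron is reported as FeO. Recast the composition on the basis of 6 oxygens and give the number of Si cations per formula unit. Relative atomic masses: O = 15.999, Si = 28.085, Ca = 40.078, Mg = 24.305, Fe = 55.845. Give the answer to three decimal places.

MgO: 4.92/40.304 = 0.12207 mol → 0.12207 mol Mg, 0.12207 mol O.
FeO: 21.52/71.844 = 0.29954 mol → 0.29954 mol Fe, 0.29954 mol O.
CaO: 23.31/56.077 = 0.41568 mol → 0.41568 mol Ca, 0.41568 mol O.
SiO2: 49.98/60.083 = 0.83185 mol → 0.83185 mol Si, 1.66370 mol O.
Total oxygen = 2.50099 mol. Normalization factor = 6/2.50099 = 2.39905.
Si per 6 O = 0.83185 × 2.39905 = 1.996.

1.996 Si apfu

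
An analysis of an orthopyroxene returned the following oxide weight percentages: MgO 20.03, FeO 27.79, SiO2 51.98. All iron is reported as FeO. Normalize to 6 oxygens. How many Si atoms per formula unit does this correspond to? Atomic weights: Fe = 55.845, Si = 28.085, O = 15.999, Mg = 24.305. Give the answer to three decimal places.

20.03 wt% MgO ÷ 40.304 g/mol = 0.49697 mol, giving 0.49697 Mg and 0.49697 O.
27.79 wt% FeO ÷ 71.844 g/mol = 0.38681 mol, giving 0.38681 Fe and 0.38681 O.
51.98 wt% SiO2 ÷ 60.083 g/mol = 0.86514 mol, giving 0.86514 Si and 1.73028 O.
Oxygen sums to 2.61406; scaling by 6/2.61406 = 2.29528 puts the formula on 6 O.
Si: 0.86514 × 2.29528 = 1.986 atoms per formula unit.

1.986 Si apfu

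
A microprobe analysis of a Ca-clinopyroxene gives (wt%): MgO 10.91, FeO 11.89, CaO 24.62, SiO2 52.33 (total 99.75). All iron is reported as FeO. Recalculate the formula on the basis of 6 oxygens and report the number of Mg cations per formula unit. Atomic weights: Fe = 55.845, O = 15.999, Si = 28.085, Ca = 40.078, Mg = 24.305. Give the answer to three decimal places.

0.621 Mg apfu

MgO (M=40.304): mol = 0.27069; Mg = 0.27069, O = 0.27069.
FeO (M=71.844): mol = 0.16550; Fe = 0.16550, O = 0.16550.
CaO (M=56.077): mol = 0.43904; Ca = 0.43904, O = 0.43904.
SiO2 (M=60.083): mol = 0.87096; Si = 0.87096, O = 1.74192.
ΣO = 2.61715; factor = 6/ΣO = 2.29257.
Mg apfu = 0.27069 × 2.29257 = 0.621.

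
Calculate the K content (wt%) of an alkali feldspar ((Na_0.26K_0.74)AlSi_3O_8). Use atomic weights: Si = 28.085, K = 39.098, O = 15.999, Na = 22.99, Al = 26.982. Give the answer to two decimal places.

10.55 wt%

Formula mass = 0.26*22.99 + 0.74*39.098 + 1*26.982 + 3*28.085 + 8*15.999 = 274.139 g/mol, of which 28.933 g is K.
So K makes up 28.933/274.139 = 0.1055 of the mass, i.e. 10.55%.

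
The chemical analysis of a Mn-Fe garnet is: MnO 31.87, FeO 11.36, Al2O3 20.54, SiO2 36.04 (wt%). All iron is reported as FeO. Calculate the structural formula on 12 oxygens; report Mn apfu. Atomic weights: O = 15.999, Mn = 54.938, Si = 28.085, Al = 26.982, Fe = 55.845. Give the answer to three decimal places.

2.236 Mn apfu

MnO: 31.87/70.937 = 0.44927 mol → 0.44927 mol Mn, 0.44927 mol O.
FeO: 11.36/71.844 = 0.15812 mol → 0.15812 mol Fe, 0.15812 mol O.
Al2O3: 20.54/101.961 = 0.20145 mol → 0.40290 mol Al, 0.60435 mol O.
SiO2: 36.04/60.083 = 0.59984 mol → 0.59984 mol Si, 1.19968 mol O.
Total oxygen = 2.41142 mol. Normalization factor = 12/2.41142 = 4.97632.
Mn per 12 O = 0.44927 × 4.97632 = 2.236.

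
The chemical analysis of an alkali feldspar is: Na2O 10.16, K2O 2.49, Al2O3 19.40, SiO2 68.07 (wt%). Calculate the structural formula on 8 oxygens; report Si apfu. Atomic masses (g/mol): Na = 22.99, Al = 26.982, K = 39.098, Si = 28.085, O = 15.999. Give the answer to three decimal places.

10.16 wt% Na2O ÷ 61.979 g/mol = 0.16393 mol, giving 0.32786 Na and 0.16393 O.
2.49 wt% K2O ÷ 94.195 g/mol = 0.02643 mol, giving 0.05286 K and 0.02643 O.
19.40 wt% Al2O3 ÷ 101.961 g/mol = 0.19027 mol, giving 0.38054 Al and 0.57081 O.
68.07 wt% SiO2 ÷ 60.083 g/mol = 1.13293 mol, giving 1.13293 Si and 2.26586 O.
Oxygen sums to 3.02703; scaling by 8/3.02703 = 2.64285 puts the formula on 8 O.
Si: 1.13293 × 2.64285 = 2.994 atoms per formula unit.

2.994 Si apfu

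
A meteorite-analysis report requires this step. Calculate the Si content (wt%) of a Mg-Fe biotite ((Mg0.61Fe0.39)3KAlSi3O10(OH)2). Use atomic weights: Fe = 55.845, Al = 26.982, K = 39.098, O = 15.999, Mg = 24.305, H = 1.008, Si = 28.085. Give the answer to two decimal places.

M((Mg0.61Fe0.39)3KAlSi3O10(OH)2) = 454.156 g/mol.
Si contributes 3 × 28.085 = 84.255 g per mole.
84.255/454.156 = 0.1855 → 18.55%.

18.55 wt%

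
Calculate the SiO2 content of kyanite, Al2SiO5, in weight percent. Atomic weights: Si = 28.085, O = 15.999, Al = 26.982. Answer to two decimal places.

37.08 wt%

Molar mass of Al2SiO5 = 2×26.982 + 1×28.085 + 5×15.999 = 162.044 g/mol.
Each formula unit contains 1 Si, equivalent to 1/1 = 1.0000 mol SiO2.
M(SiO2) = 1×28.085 + 2×15.999 = 60.083 g/mol.
Mass of SiO2 per formula unit = 1.0000 × 60.083 = 60.083 g.
SiO2 wt% = 60.083 / 162.044 × 100 = 37.08%.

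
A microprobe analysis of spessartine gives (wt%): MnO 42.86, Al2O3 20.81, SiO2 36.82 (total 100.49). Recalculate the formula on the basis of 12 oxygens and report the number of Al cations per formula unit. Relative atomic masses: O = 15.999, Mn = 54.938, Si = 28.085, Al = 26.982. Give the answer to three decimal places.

2.006 Al apfu

MnO: 42.86/70.937 = 0.60420 mol → 0.60420 mol Mn, 0.60420 mol O.
Al2O3: 20.81/101.961 = 0.20410 mol → 0.40820 mol Al, 0.61230 mol O.
SiO2: 36.82/60.083 = 0.61282 mol → 0.61282 mol Si, 1.22564 mol O.
Total oxygen = 2.44214 mol. Normalization factor = 12/2.44214 = 4.91372.
Al per 12 O = 0.40820 × 4.91372 = 2.006.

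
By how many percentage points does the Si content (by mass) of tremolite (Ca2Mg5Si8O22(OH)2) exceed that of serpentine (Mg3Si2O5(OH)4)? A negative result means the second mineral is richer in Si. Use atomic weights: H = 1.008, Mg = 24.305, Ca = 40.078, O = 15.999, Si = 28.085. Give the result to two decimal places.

M(Ca2Mg5Si8O22(OH)2) = 812.353 g/mol, so wt% Si = 224.680/812.353 × 100 = 27.66%.
M(Mg3Si2O5(OH)4) = 277.108 g/mol, so wt% Si = 56.170/277.108 × 100 = 20.27%.
27.66 − 20.27 = 7.39 pp.

7.39 percentage points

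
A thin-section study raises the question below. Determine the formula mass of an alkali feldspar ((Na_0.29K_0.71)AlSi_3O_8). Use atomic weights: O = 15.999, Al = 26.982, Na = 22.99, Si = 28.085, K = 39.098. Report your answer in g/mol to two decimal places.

Na: 0.29 × 22.99 = 6.6671
K: 0.71 × 39.098 = 27.7596
Al: 1 × 26.982 = 26.9820
Si: 3 × 28.085 = 84.2550
O: 8 × 15.999 = 127.9920
Summing the contributions gives the formula mass.

273.66 g/mol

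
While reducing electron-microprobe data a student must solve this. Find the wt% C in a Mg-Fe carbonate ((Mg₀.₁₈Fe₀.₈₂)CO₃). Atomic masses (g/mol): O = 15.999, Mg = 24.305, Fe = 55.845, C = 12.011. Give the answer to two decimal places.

10.90 mass %

M((Mg₀.₁₈Fe₀.₈₂)CO₃) = 110.176 g/mol.
C contributes 1 × 12.011 = 12.011 g per mole.
12.011/110.176 = 0.1090 → 10.90%.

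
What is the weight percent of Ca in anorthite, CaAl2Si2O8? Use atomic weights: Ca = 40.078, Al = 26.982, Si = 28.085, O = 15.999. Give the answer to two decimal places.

Molar mass of CaAl2Si2O8: 1·40.078 + 2·26.982 + 2·28.085 + 8·15.999 = 278.204 g/mol.
Mass of Ca per formula unit: 1 × 40.078 = 40.078 g.
Weight fraction Ca = 40.078 / 278.204 = 0.1441.

14.41 mass %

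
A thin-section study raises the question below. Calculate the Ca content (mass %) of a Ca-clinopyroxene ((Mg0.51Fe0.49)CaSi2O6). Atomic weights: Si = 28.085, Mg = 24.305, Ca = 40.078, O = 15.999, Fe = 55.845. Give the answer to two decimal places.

17.27 mass %

M((Mg0.51Fe0.49)CaSi2O6) = 232.002 g/mol.
Ca contributes 1 × 40.078 = 40.078 g per mole.
40.078/232.002 = 0.1727 → 17.27%.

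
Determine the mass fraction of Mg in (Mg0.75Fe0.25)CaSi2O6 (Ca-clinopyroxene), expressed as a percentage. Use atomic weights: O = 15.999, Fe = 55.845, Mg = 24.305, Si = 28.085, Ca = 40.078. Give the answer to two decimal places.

8.12 weight percent

Formula mass = 0.75*24.305 + 0.25*55.845 + 1*40.078 + 2*28.085 + 6*15.999 = 224.432 g/mol, of which 18.229 g is Mg.
So Mg makes up 18.229/224.432 = 0.0812 of the mass, i.e. 8.12%.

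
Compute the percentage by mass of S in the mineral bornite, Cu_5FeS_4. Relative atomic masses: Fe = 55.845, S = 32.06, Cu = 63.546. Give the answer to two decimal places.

Molar mass of Cu_5FeS_4: 5×63.546 + 1×55.845 + 4×32.06 = 501.815 g/mol.
Mass of S per formula unit: 4 × 32.06 = 128.240 g.
Weight fraction S = 128.240 / 501.815 = 0.2556.

25.56 wt%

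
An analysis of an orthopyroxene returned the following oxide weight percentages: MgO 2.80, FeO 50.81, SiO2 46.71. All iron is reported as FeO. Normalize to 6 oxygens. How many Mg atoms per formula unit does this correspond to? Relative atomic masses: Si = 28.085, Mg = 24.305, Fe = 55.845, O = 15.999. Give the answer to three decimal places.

MgO (M=40.304): mol = 0.06947; Mg = 0.06947, O = 0.06947.
FeO (M=71.844): mol = 0.70723; Fe = 0.70723, O = 0.70723.
SiO2 (M=60.083): mol = 0.77742; Si = 0.77742, O = 1.55484.
ΣO = 2.33154; factor = 6/ΣO = 2.57341.
Mg apfu = 0.06947 × 2.57341 = 0.179.

0.179 Mg apfu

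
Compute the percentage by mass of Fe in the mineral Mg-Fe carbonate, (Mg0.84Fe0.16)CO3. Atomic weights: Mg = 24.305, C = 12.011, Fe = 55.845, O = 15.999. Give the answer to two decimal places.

M((Mg0.84Fe0.16)CO3) = 89.359 g/mol.
Fe contributes 0.16 × 55.845 = 8.935 g per mole.
8.935/89.359 = 0.1000 → 10.00%.

10.00 wt%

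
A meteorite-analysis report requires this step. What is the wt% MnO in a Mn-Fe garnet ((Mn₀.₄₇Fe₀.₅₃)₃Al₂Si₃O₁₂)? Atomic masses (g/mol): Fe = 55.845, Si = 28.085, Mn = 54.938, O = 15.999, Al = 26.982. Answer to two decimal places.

Formula mass = 496.463 g/mol.
1.41 Mn → 1.4100 mol MnO per formula unit; M(MnO) = 70.937, so MnO mass = 100.021 g.
100.021/496.463 × 100 = 20.15 wt%.

20.15 wt%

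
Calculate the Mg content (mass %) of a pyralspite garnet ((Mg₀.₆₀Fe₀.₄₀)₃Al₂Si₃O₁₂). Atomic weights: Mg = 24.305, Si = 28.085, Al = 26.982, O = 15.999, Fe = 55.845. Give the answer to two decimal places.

9.92 mass %

Molar mass of (Mg₀.₆₀Fe₀.₄₀)₃Al₂Si₃O₁₂: 1.80×24.305 + 1.20×55.845 + 2×26.982 + 3×28.085 + 12×15.999 = 440.970 g/mol.
Mass of Mg per formula unit: 1.80 × 24.305 = 43.749 g.
Weight fraction Mg = 43.749 / 440.970 = 0.0992.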